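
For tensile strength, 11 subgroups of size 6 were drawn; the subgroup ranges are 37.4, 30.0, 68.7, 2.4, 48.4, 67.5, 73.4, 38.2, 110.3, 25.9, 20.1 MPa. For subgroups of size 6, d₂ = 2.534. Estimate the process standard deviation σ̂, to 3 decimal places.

R̄ = (37.4 + 30.0 + 68.7 + 2.4 + 48.4 + 67.5 + 73.4 + 38.2 + 110.3 + 25.9 + 20.1) / 11 = 47.4818
σ̂ = R̄ / d₂ = 47.4818 / 2.534 = 18.7379

18.738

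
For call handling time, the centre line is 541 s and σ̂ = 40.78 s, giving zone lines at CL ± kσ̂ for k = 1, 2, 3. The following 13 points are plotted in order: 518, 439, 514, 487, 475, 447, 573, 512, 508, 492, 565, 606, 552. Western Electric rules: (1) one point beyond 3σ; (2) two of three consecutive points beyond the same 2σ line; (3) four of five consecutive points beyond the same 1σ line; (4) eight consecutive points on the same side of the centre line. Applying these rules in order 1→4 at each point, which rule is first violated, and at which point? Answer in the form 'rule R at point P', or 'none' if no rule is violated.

rule 3 at point 6

Zone of each point (C = within 1σ̂, B = 1σ̂–2σ̂, A = 2σ̂–3σ̂, * = beyond 3σ̂; sign = side of CL): 1:-C, 2:-A, 3:-C, 4:-B, 5:-B, 6:-A, 7:+C, 8:-C, 9:-C, 10:-B, 11:+C, 12:+B, 13:+C
Rule 3 (four of five consecutive points beyond the same 1σ limit) is satisfied at point 6.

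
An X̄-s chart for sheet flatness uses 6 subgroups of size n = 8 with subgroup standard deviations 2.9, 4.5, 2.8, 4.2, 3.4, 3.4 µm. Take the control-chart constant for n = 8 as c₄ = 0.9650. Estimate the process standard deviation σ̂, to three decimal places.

3.661

s̄ = (2.9 + 4.5 + 2.8 + 4.2 + 3.4 + 3.4) / 6 = 3.5333
σ̂ = s̄ / c₄ = 3.5333 / 0.9650 = 3.6615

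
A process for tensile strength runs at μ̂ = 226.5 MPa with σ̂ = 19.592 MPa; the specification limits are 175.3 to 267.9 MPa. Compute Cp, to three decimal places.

0.788

Cp = (USL − LSL) / (6σ̂) = (267.9 − 175.3) / (6 × 19.592) = 92.6000 / 117.5520 = 0.7877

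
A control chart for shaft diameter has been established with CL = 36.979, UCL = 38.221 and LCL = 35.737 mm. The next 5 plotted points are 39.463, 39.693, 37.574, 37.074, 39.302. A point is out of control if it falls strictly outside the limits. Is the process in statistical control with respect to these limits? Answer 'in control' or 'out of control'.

out of control

Compare each point to [35.737, 38.221]: sample 1 = 39.463 > UCL; sample 2 = 39.693 > UCL; sample 5 = 39.302 > UCL.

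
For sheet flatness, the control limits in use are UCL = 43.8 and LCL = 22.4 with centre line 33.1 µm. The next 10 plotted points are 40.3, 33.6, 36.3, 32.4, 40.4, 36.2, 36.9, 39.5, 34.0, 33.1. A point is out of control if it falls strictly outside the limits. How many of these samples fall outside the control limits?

0

All 10 points lie within [22.4, 43.8].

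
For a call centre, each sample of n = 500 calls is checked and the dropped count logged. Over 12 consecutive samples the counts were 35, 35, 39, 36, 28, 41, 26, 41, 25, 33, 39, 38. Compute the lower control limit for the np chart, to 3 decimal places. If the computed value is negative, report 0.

17.626

p̄ = Σdᵢ / (k·n) = 416 / (12 × 500) = 0.06933
LCL = np̄ − 3·√(np̄(1−p̄)) = 34.6667 − 3 × 5.6801 = 17.6265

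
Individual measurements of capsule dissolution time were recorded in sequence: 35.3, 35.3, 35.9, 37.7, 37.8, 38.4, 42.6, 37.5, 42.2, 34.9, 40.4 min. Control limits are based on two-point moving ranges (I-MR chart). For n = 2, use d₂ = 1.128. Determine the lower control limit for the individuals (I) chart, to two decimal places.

X̄ = (35.3 + 35.3 + 35.9 + 37.7 + 37.8 + 38.4 + 42.6 + 37.5 + 42.2 + 34.9 + 40.4) / 11 = 38.0000
Moving ranges: 0.0, 0.6, 1.8, 0.1, 0.6, 4.2, 5.1, 4.7, 7.3, 5.5; M̄R̄ = 29.9000 / 10 = 2.9900
LCL = X̄ − 3·M̄R̄/d₂ = 38.0000 − 3 × 2.9900 / 1.128 = 30.0479

30.05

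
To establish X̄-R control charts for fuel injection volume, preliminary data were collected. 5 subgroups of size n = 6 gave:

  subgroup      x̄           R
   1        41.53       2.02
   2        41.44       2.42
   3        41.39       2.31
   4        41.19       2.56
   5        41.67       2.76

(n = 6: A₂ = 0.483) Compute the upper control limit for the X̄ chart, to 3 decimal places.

42.610

X̄̄ = (41.53 + 41.44 + 41.39 + 41.19 + 41.67) / 5 = 207.2200 / 5 = 41.4440
R̄ = (2.02 + 2.42 + 2.31 + 2.56 + 2.76) / 5 = 12.0700 / 5 = 2.4140
UCL = X̄̄ + A₂·R̄ = 41.4440 + 0.483 × 2.4140 = 42.6100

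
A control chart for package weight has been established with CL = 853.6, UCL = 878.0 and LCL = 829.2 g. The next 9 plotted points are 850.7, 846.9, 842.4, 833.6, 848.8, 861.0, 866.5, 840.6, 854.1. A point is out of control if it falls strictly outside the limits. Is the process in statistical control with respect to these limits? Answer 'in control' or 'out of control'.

in control

All 9 points lie within [829.2, 878.0].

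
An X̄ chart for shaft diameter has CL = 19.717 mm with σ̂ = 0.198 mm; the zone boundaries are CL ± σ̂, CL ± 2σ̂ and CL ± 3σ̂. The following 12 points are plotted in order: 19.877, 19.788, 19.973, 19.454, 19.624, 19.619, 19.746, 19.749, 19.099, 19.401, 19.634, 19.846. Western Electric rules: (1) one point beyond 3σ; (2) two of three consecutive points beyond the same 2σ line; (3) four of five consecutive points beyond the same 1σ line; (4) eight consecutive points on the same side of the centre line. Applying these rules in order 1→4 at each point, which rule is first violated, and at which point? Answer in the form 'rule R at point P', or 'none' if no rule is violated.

rule 1 at point 9

Zone of each point (C = within 1σ̂, B = 1σ̂–2σ̂, A = 2σ̂–3σ̂, * = beyond 3σ̂; sign = side of CL): 1:+C, 2:+C, 3:+B, 4:-B, 5:-C, 6:-C, 7:+C, 8:+C, 9:-*, 10:-B, 11:-C, 12:+C
Rule 1 (one point beyond the 3σ limits) is satisfied at point 9.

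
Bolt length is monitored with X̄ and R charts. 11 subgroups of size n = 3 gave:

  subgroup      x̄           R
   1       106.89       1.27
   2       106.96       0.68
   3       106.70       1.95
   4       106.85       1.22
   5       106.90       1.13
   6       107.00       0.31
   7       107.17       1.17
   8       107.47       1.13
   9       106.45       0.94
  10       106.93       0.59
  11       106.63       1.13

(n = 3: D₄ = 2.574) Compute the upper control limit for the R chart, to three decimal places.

R̄ = (1.27 + 0.68 + 1.95 + 1.22 + 1.13 + 0.31 + 1.17 + 1.13 + 0.94 + 0.59 + 1.13) / 11 = 11.5200 / 11 = 1.0473
UCL_R = D₄·R̄ = 2.574 × 1.0473 = 2.6957

2.696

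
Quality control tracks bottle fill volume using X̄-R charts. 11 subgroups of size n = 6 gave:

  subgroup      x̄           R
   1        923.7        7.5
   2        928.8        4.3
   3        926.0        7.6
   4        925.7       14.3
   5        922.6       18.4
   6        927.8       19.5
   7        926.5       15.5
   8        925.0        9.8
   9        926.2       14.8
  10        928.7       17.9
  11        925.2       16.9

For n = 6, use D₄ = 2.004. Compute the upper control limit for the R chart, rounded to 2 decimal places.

R̄ = (7.5 + 4.3 + 7.6 + 14.3 + 18.4 + 19.5 + 15.5 + 9.8 + 14.8 + 17.9 + 16.9) / 11 = 146.5000 / 11 = 13.3182
UCL_R = D₄·R̄ = 2.004 × 13.3182 = 26.6896

26.69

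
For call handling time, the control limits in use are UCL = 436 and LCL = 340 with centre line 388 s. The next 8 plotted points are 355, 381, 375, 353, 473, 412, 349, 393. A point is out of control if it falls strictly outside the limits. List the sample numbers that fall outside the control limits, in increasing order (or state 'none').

5

Compare each point to [340, 436]: sample 5 = 473 > UCL.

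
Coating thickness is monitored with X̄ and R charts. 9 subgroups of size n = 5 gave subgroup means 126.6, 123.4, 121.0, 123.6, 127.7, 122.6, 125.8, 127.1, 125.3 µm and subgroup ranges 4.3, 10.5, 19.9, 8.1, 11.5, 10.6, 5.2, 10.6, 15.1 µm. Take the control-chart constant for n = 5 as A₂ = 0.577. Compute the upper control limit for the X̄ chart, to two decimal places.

X̄̄ = (126.6 + 123.4 + 121.0 + 123.6 + 127.7 + 122.6 + 125.8 + 127.1 + 125.3) / 9 = 1123.1000 / 9 = 124.7889
R̄ = (4.3 + 10.5 + 19.9 + 8.1 + 11.5 + 10.6 + 5.2 + 10.6 + 15.1) / 9 = 95.8000 / 9 = 10.6444
UCL = X̄̄ + A₂·R̄ = 124.7889 + 0.577 × 10.6444 = 130.9307

130.93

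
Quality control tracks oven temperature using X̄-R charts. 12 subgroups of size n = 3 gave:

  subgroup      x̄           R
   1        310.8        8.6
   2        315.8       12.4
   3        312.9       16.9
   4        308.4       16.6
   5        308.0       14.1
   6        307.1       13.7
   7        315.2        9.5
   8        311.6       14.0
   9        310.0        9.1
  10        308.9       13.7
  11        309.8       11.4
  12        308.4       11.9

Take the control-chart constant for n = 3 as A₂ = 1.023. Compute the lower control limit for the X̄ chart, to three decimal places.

297.626

X̄̄ = (310.8 + 315.8 + 312.9 + 308.4 + 308.0 + 307.1 + 315.2 + 311.6 + 310.0 + 308.9 + 309.8 + 308.4) / 12 = 3726.9000 / 12 = 310.5750
R̄ = (8.6 + 12.4 + 16.9 + 16.6 + 14.1 + 13.7 + 9.5 + 14.0 + 9.1 + 13.7 + 11.4 + 11.9) / 12 = 151.9000 / 12 = 12.6583
LCL = X̄̄ − A₂·R̄ = 310.5750 − 1.023 × 12.6583 = 297.6255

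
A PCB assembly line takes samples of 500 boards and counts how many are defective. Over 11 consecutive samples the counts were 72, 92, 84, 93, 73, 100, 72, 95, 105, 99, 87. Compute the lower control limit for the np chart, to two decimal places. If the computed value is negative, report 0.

62.78

p̄ = Σdᵢ / (k·n) = 972 / (11 × 500) = 0.17673
LCL = np̄ − 3·√(np̄(1−p̄)) = 88.3636 − 3 × 8.5292 = 62.7760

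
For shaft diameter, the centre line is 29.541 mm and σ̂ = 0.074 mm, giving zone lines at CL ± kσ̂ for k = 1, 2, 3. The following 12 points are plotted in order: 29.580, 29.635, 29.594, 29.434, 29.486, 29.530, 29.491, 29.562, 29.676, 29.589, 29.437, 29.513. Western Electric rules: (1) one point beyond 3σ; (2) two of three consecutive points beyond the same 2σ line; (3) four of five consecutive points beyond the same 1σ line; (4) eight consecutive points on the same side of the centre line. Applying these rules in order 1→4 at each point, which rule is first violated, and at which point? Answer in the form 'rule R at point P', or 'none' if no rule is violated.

none

Zone of each point (C = within 1σ̂, B = 1σ̂–2σ̂, A = 2σ̂–3σ̂, * = beyond 3σ̂; sign = side of CL): 1:+C, 2:+B, 3:+C, 4:-B, 5:-C, 6:-C, 7:-C, 8:+C, 9:+B, 10:+C, 11:-B, 12:-C
No rule fires across all 12 points.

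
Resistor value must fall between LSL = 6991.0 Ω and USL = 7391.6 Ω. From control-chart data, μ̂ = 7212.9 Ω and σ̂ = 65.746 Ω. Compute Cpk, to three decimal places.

Cpu = (USL − μ̂) / (3σ̂) = (7391.6 − 7212.9) / (3 × 65.746) = 0.9060; Cpl = (μ̂ − LSL) / (3σ̂) = (7212.9 − 6991.0) / (3 × 65.746) = 1.1250; Cpk = min(Cpu, Cpl) = 0.9060

0.906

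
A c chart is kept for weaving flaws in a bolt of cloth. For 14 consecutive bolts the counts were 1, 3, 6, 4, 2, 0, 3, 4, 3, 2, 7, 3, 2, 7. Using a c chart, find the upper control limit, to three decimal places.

8.854

c̄ = (1 + 3 + 6 + 4 + 2 + 0 + 3 + 4 + 3 + 2 + 7 + 3 + 2 + 7) / 14 = 47 / 14 = 3.3571
UCL = c̄ + 3√c̄ = 3.3571 + 3 × √3.3571 = 3.3571 + 3 × 1.8323 = 8.8539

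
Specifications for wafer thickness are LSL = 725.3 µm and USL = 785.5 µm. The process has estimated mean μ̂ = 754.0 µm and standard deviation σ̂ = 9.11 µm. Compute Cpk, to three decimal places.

Cpu = (USL − μ̂) / (3σ̂) = (785.5 − 754.0) / (3 × 9.11) = 1.1526; Cpl = (μ̂ − LSL) / (3σ̂) = (754.0 − 725.3) / (3 × 9.11) = 1.0501; Cpk = min(Cpu, Cpl) = 1.0501

1.050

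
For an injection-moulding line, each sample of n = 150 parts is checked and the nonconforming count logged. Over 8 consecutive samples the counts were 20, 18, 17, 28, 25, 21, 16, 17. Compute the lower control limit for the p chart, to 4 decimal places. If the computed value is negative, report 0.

0.0513

p̄ = Σdᵢ / (k·n) = 162 / (8 × 150) = 0.13500
LCL = p̄ − 3·√(p̄(1−p̄)/n) = 0.13500 − 3 × 0.02790 = 0.05130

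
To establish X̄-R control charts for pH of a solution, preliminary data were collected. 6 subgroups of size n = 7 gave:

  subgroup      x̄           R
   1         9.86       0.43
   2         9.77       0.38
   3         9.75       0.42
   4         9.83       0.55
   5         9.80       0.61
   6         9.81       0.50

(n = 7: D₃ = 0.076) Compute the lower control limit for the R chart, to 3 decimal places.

0.037

R̄ = (0.43 + 0.38 + 0.42 + 0.55 + 0.61 + 0.50) / 6 = 2.8900 / 6 = 0.4817
LCL_R = D₃·R̄ = 0.076 × 0.4817 = 0.0366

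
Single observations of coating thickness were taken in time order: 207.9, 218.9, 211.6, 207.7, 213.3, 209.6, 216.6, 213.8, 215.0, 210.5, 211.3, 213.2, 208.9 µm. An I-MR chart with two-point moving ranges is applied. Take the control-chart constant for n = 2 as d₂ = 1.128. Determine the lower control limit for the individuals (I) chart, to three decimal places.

200.209

X̄ = (207.9 + 218.9 + 211.6 + 207.7 + 213.3 + 209.6 + 216.6 + 213.8 + 215.0 + 210.5 + 211.3 + 213.2 + 208.9) / 13 = 212.1769
Moving ranges: 11.0, 7.3, 3.9, 5.6, 3.7, 7.0, 2.8, 1.2, 4.5, 0.8, 1.9, 4.3; M̄R̄ = 54.0000 / 12 = 4.5000
LCL = X̄ − 3·M̄R̄/d₂ = 212.1769 − 3 × 4.5000 / 1.128 = 200.2088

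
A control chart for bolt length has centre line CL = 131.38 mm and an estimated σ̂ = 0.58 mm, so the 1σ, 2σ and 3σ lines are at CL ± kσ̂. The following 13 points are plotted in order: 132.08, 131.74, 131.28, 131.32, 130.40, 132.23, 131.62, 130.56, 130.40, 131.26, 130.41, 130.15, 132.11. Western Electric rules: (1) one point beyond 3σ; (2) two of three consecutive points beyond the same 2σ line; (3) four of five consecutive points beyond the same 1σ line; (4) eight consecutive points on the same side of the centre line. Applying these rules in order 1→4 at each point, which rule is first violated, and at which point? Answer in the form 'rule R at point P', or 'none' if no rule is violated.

Zone of each point (C = within 1σ̂, B = 1σ̂–2σ̂, A = 2σ̂–3σ̂, * = beyond 3σ̂; sign = side of CL): 1:+B, 2:+C, 3:-C, 4:-C, 5:-B, 6:+B, 7:+C, 8:-B, 9:-B, 10:-C, 11:-B, 12:-A, 13:+B
Rule 3 (four of five consecutive points beyond the same 1σ limit) is satisfied at point 12.

rule 3 at point 12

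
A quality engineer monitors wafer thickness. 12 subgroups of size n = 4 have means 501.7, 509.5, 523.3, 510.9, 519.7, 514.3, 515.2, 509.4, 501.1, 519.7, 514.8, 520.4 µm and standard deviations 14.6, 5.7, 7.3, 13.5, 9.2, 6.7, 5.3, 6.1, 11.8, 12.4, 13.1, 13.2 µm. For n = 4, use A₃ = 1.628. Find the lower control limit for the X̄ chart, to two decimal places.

497.20

X̄̄ = (501.7 + 509.5 + 523.3 + 510.9 + 519.7 + 514.3 + 515.2 + 509.4 + 501.1 + 519.7 + 514.8 + 520.4) / 12 = 513.3333
s̄ = (14.6 + 5.7 + 7.3 + 13.5 + 9.2 + 6.7 + 5.3 + 6.1 + 11.8 + 12.4 + 13.1 + 13.2) / 12 = 9.9083
LCL = X̄̄ − A₃·s̄ = 513.3333 − 1.628 × 9.9083 = 497.2026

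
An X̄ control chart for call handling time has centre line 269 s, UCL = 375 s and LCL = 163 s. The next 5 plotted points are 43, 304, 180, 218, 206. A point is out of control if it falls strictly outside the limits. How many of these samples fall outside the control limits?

Compare each point to [163, 375]: sample 1 = 43 < LCL.

1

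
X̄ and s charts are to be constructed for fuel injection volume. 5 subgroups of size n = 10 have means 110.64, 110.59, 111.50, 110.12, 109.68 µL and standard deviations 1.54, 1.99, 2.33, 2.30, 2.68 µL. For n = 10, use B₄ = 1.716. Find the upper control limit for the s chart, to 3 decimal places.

3.720

s̄ = (1.54 + 1.99 + 2.33 + 2.30 + 2.68) / 5 = 2.1680
UCL_s = B₄·s̄ = 1.716 × 2.1680 = 3.7203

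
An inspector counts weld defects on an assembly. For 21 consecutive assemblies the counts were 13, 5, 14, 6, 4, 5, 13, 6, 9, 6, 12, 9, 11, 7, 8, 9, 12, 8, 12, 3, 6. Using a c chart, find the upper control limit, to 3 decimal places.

17.210

c̄ = (13 + 5 + 14 + 6 + 4 + 5 + 13 + 6 + 9 + 6 + 12 + 9 + 11 + 7 + 8 + 9 + 12 + 8 + 12 + 3 + 6) / 21 = 178 / 21 = 8.4762
UCL = c̄ + 3√c̄ = 8.4762 + 3 × √8.4762 = 8.4762 + 3 × 2.9114 = 17.2104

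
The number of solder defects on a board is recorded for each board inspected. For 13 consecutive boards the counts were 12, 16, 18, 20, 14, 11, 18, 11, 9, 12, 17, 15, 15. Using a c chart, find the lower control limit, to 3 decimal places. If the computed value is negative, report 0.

c̄ = (12 + 16 + 18 + 20 + 14 + 11 + 18 + 11 + 9 + 12 + 17 + 15 + 15) / 13 = 188 / 13 = 14.4615
LCL = c̄ − 3√c̄ = 14.4615 − 3 × 3.8028 = 3.0530

3.053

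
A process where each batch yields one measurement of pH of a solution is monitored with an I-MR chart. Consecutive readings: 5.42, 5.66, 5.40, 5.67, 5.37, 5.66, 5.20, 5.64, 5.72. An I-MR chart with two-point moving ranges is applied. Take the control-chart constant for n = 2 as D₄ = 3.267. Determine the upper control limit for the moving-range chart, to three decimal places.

0.956

Moving ranges: 0.24, 0.26, 0.27, 0.30, 0.29, 0.46, 0.44, 0.08; M̄R̄ = 2.3400 / 8 = 0.2925
UCL_MR = D₄·M̄R̄ = 3.267 × 0.2925 = 0.9556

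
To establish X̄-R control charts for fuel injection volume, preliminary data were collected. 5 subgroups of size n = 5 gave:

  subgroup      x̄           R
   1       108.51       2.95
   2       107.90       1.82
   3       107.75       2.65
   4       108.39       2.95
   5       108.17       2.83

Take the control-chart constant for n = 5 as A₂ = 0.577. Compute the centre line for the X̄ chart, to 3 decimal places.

108.144

X̄̄ = (108.51 + 107.90 + 107.75 + 108.39 + 108.17) / 5 = 540.7200 / 5 = 108.1440
CL = X̄̄ = 108.1440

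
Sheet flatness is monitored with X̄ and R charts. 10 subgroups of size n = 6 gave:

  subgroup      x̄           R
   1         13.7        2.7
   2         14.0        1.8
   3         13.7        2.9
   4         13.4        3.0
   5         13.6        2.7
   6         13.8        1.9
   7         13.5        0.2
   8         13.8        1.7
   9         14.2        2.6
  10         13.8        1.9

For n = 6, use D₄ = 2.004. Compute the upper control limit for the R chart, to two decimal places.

4.29

R̄ = (2.7 + 1.8 + 2.9 + 3.0 + 2.7 + 1.9 + 0.2 + 1.7 + 2.6 + 1.9) / 10 = 21.4000 / 10 = 2.1400
UCL_R = D₄·R̄ = 2.004 × 2.1400 = 4.2886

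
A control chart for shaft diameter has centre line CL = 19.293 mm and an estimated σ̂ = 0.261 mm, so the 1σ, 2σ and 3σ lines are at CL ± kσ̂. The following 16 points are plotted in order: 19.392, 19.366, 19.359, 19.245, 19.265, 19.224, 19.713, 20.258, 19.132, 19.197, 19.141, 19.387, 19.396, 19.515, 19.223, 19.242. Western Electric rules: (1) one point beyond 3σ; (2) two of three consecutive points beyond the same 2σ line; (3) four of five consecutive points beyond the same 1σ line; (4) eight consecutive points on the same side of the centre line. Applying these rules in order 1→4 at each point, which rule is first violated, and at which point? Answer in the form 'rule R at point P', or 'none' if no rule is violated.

rule 1 at point 8

Zone of each point (C = within 1σ̂, B = 1σ̂–2σ̂, A = 2σ̂–3σ̂, * = beyond 3σ̂; sign = side of CL): 1:+C, 2:+C, 3:+C, 4:-C, 5:-C, 6:-C, 7:+B, 8:+*, 9:-C, 10:-C, 11:-C, 12:+C, 13:+C, 14:+C, 15:-C, 16:-C
Rule 1 (one point beyond the 3σ limits) is satisfied at point 8.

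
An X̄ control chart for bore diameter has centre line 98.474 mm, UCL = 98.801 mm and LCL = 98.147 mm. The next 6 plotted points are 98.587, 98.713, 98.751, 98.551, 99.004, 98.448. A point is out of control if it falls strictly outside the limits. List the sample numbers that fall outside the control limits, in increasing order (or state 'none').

5

Compare each point to [98.147, 98.801]: sample 5 = 99.004 > UCL.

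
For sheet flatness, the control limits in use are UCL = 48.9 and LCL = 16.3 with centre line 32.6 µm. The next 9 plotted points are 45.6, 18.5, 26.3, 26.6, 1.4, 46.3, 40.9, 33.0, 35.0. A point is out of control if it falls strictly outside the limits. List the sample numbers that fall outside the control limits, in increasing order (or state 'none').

Compare each point to [16.3, 48.9]: sample 5 = 1.4 < LCL.

5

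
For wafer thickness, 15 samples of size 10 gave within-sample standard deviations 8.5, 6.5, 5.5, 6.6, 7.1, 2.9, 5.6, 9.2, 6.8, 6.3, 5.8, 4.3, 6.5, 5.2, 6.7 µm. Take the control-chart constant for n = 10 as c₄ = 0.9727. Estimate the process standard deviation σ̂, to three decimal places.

6.408

s̄ = (8.5 + 6.5 + 5.5 + 6.6 + 7.1 + 2.9 + 5.6 + 9.2 + 6.8 + 6.3 + 5.8 + 4.3 + 6.5 + 5.2 + 6.7) / 15 = 6.2333
σ̂ = s̄ / c₄ = 6.2333 / 0.9727 = 6.4083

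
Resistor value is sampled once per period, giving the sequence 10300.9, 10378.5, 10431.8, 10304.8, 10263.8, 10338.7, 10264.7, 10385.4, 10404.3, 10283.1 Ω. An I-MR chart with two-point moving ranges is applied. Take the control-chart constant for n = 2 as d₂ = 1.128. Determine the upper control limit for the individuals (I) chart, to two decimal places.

X̄ = (10300.9 + 10378.5 + 10431.8 + 10304.8 + 10263.8 + 10338.7 + 10264.7 + 10385.4 + 10404.3 + 10283.1) / 10 = 10335.6000
Moving ranges: 77.6, 53.3, 127.0, 41.0, 74.9, 74.0, 120.7, 18.9, 121.2; M̄R̄ = 708.6000 / 9 = 78.7333
UCL = X̄ + 3·M̄R̄/d₂ = 10335.6000 + 3 × 78.7333 / 1.128 = 10544.9972

10545.00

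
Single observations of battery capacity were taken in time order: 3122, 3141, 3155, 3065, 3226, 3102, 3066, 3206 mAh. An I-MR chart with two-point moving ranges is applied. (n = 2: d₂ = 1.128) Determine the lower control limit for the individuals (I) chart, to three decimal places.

X̄ = (3122 + 3141 + 3155 + 3065 + 3226 + 3102 + 3066 + 3206) / 8 = 3135.3750
Moving ranges: 19, 14, 90, 161, 124, 36, 140; M̄R̄ = 584.0000 / 7 = 83.4286
LCL = X̄ − 3·M̄R̄/d₂ = 3135.3750 − 3 × 83.4286 / 1.128 = 2913.4905

2913.491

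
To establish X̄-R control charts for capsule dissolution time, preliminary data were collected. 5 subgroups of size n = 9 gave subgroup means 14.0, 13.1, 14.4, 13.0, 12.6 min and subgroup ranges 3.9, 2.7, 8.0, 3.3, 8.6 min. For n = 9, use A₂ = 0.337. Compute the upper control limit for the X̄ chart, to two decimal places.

15.21

X̄̄ = (14.0 + 13.1 + 14.4 + 13.0 + 12.6) / 5 = 67.1000 / 5 = 13.4200
R̄ = (3.9 + 2.7 + 8.0 + 3.3 + 8.6) / 5 = 26.5000 / 5 = 5.3000
UCL = X̄̄ + A₂·R̄ = 13.4200 + 0.337 × 5.3000 = 15.2061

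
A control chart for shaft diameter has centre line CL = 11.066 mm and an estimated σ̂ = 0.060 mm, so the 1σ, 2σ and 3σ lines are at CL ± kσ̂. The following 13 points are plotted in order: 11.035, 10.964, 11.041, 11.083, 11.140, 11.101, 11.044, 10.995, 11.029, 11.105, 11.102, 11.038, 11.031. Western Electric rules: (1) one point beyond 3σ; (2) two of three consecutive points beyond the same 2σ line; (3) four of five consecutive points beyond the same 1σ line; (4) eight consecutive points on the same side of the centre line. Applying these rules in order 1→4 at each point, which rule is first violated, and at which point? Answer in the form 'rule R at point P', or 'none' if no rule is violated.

none

Zone of each point (C = within 1σ̂, B = 1σ̂–2σ̂, A = 2σ̂–3σ̂, * = beyond 3σ̂; sign = side of CL): 1:-C, 2:-B, 3:-C, 4:+C, 5:+B, 6:+C, 7:-C, 8:-B, 9:-C, 10:+C, 11:+C, 12:-C, 13:-C
No rule fires across all 13 points.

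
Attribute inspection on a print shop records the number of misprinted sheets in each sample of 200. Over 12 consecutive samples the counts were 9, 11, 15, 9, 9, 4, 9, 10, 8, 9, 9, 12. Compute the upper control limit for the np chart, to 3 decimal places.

p̄ = Σdᵢ / (k·n) = 114 / (12 × 200) = 0.04750
UCL = np̄ + 3·√(np̄(1−p̄)) = 9.5000 + 3 × √(9.5000×0.95250) = 9.5000 + 3 × 3.0081 = 18.5243

18.524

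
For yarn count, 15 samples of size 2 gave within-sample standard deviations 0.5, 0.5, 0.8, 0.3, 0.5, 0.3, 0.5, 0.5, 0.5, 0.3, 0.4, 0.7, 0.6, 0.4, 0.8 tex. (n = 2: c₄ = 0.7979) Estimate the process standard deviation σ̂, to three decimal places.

s̄ = (0.5 + 0.5 + 0.8 + 0.3 + 0.5 + 0.3 + 0.5 + 0.5 + 0.5 + 0.3 + 0.4 + 0.7 + 0.6 + 0.4 + 0.8) / 15 = 0.5067
σ̂ = s̄ / c₄ = 0.5067 / 0.7979 = 0.6350

0.635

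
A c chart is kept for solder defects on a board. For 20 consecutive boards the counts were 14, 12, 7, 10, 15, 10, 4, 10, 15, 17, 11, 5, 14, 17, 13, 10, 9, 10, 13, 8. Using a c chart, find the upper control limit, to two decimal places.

c̄ = (14 + 12 + 7 + 10 + 15 + 10 + 4 + 10 + 15 + 17 + 11 + 5 + 14 + 17 + 13 + 10 + 9 + 10 + 13 + 8) / 20 = 224 / 20 = 11.2000
UCL = c̄ + 3√c̄ = 11.2000 + 3 × √11.2000 = 11.2000 + 3 × 3.3466 = 21.2399

21.24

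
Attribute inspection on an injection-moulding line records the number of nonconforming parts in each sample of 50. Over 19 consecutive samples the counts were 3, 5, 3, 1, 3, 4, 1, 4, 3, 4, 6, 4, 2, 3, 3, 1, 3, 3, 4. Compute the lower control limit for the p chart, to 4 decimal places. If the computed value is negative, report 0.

p̄ = Σdᵢ / (k·n) = 60 / (19 × 50) = 0.06316
LCL = p̄ − 3·√(p̄(1−p̄)/n) = 0.06316 − 3 × 0.03440 = -0.04004 → 0 (negative, so LCL = 0)

0.0000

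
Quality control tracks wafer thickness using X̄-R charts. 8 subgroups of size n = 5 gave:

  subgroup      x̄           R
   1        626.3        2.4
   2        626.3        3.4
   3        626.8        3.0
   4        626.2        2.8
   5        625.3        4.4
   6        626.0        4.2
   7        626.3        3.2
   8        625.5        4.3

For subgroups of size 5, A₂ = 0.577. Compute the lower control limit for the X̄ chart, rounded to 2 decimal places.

624.09

X̄̄ = (626.3 + 626.3 + 626.8 + 626.2 + 625.3 + 626.0 + 626.3 + 625.5) / 8 = 5008.7000 / 8 = 626.0875
R̄ = (2.4 + 3.4 + 3.0 + 2.8 + 4.4 + 4.2 + 3.2 + 4.3) / 8 = 27.7000 / 8 = 3.4625
LCL = X̄̄ − A₂·R̄ = 626.0875 − 0.577 × 3.4625 = 624.0896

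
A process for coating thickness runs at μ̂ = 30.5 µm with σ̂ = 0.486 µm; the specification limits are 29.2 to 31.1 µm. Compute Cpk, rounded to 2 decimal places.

Cpu = (USL − μ̂) / (3σ̂) = (31.1 − 30.5) / (3 × 0.486) = 0.4115; Cpl = (μ̂ − LSL) / (3σ̂) = (30.5 − 29.2) / (3 × 0.486) = 0.8916; Cpk = min(Cpu, Cpl) = 0.4115

0.41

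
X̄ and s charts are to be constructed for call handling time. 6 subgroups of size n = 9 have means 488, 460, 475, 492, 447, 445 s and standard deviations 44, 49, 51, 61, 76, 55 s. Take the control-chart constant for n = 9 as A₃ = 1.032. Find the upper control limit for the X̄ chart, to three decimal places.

X̄̄ = (488 + 460 + 475 + 492 + 447 + 445) / 6 = 467.8333
s̄ = (44 + 49 + 51 + 61 + 76 + 55) / 6 = 56.0000
UCL = X̄̄ + A₃·s̄ = 467.8333 + 1.032 × 56.0000 = 525.6253

525.625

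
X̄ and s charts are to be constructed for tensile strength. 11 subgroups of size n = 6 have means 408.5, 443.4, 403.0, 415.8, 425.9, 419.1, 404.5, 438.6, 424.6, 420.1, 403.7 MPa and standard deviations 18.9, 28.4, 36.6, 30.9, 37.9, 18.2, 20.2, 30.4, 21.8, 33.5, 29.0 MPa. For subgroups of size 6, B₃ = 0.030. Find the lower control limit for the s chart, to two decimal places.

0.83

s̄ = (18.9 + 28.4 + 36.6 + 30.9 + 37.9 + 18.2 + 20.2 + 30.4 + 21.8 + 33.5 + 29.0) / 11 = 27.8000
LCL_s = B₃·s̄ = 0.030 × 27.8000 = 0.8340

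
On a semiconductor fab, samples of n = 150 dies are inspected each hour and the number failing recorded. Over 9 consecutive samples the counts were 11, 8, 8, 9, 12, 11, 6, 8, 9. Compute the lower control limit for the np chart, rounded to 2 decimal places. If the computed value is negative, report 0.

p̄ = Σdᵢ / (k·n) = 82 / (9 × 150) = 0.06074
LCL = np̄ − 3·√(np̄(1−p̄)) = 9.1111 − 3 × 2.9254 = 0.3350

0.34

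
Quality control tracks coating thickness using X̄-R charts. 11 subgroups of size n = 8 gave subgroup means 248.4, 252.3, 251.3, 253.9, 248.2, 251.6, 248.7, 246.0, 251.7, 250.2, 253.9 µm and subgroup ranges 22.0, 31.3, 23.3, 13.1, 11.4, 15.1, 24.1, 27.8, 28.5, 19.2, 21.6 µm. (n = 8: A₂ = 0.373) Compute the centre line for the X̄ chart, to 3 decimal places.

X̄̄ = (248.4 + 252.3 + 251.3 + 253.9 + 248.2 + 251.6 + 248.7 + 246.0 + 251.7 + 250.2 + 253.9) / 11 = 2756.2000 / 11 = 250.5636
CL = X̄̄ = 250.5636

250.564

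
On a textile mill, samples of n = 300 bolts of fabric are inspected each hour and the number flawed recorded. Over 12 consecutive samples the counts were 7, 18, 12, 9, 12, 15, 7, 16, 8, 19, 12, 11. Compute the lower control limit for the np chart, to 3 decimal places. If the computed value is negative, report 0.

p̄ = Σdᵢ / (k·n) = 146 / (12 × 300) = 0.04056
LCL = np̄ − 3·√(np̄(1−p̄)) = 12.1667 − 3 × 3.4166 = 1.9168

1.917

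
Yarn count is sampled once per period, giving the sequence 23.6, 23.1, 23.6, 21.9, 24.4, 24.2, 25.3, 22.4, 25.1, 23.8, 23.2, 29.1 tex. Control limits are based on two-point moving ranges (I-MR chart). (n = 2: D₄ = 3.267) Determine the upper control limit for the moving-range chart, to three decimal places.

Moving ranges: 0.5, 0.5, 1.7, 2.5, 0.2, 1.1, 2.9, 2.7, 1.3, 0.6, 5.9; M̄R̄ = 19.9000 / 11 = 1.8091
UCL_MR = D₄·M̄R̄ = 3.267 × 1.8091 = 5.9103

5.910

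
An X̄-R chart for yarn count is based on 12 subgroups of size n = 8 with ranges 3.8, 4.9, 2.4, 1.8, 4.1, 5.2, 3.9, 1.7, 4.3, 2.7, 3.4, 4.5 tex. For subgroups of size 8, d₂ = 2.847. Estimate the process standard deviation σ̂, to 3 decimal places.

1.250

R̄ = (3.8 + 4.9 + 2.4 + 1.8 + 4.1 + 5.2 + 3.9 + 1.7 + 4.3 + 2.7 + 3.4 + 4.5) / 12 = 3.5583
σ̂ = R̄ / d₂ = 3.5583 / 2.847 = 1.2499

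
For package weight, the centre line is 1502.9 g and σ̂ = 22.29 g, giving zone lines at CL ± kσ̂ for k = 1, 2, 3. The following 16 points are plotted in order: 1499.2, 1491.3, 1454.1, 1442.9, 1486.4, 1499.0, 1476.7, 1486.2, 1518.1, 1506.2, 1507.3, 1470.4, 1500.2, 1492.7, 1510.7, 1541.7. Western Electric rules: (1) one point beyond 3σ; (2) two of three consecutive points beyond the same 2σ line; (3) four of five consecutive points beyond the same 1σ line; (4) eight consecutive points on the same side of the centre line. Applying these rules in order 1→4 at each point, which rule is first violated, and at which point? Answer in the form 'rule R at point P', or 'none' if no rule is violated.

rule 2 at point 4

Zone of each point (C = within 1σ̂, B = 1σ̂–2σ̂, A = 2σ̂–3σ̂, * = beyond 3σ̂; sign = side of CL): 1:-C, 2:-C, 3:-A, 4:-A, 5:-C, 6:-C, 7:-B, 8:-C, 9:+C, 10:+C, 11:+C, 12:-B, 13:-C, 14:-C, 15:+C, 16:+B
Rule 2 (two of three consecutive points beyond the same 2σ limit) is satisfied at point 4.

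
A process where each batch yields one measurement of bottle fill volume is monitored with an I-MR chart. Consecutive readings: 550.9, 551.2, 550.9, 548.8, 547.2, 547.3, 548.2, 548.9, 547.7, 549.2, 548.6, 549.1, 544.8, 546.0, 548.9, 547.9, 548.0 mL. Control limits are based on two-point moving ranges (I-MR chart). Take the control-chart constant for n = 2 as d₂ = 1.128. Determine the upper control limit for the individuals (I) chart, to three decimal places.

551.655

X̄ = (550.9 + 551.2 + 550.9 + 548.8 + 547.2 + 547.3 + 548.2 + 548.9 + 547.7 + 549.2 + 548.6 + 549.1 + 544.8 + 546.0 + 548.9 + 547.9 + 548.0) / 17 = 548.4471
Moving ranges: 0.3, 0.3, 2.1, 1.6, 0.1, 0.9, 0.7, 1.2, 1.5, 0.6, 0.5, 4.3, 1.2, 2.9, 1.0, 0.1; M̄R̄ = 19.3000 / 16 = 1.2063
UCL = X̄ + 3·M̄R̄/d₂ = 548.4471 + 3 × 1.2063 / 1.128 = 551.6552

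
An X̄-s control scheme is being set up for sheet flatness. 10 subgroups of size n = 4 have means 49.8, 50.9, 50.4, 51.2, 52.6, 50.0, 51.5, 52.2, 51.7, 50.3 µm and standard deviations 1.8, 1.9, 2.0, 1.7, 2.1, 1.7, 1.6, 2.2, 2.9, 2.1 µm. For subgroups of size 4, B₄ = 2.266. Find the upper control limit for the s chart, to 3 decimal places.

s̄ = (1.8 + 1.9 + 2.0 + 1.7 + 2.1 + 1.7 + 1.6 + 2.2 + 2.9 + 2.1) / 10 = 2.0000
UCL_s = B₄·s̄ = 2.266 × 2.0000 = 4.5320

4.532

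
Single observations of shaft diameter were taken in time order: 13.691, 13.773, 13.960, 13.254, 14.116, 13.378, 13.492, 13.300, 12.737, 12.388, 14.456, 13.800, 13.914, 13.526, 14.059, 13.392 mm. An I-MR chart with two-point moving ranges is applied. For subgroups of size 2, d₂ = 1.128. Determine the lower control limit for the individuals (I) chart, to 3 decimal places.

12.120

X̄ = (13.691 + 13.773 + 13.960 + 13.254 + 14.116 + 13.378 + 13.492 + 13.300 + 12.737 + 12.388 + 14.456 + 13.800 + 13.914 + 13.526 + 14.059 + 13.392) / 16 = 13.5772
Moving ranges: 0.082, 0.187, 0.706, 0.862, 0.738, 0.114, 0.192, 0.563, 0.349, 2.068, 0.656, 0.114, 0.388, 0.533, 0.667; M̄R̄ = 8.2190 / 15 = 0.5479
LCL = X̄ − 3·M̄R̄/d₂ = 13.5772 − 3 × 0.5479 / 1.128 = 12.1200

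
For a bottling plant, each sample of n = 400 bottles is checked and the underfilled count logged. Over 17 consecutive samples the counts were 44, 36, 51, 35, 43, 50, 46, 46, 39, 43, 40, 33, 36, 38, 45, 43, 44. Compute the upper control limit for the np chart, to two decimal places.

p̄ = Σdᵢ / (k·n) = 712 / (17 × 400) = 0.10471
UCL = np̄ + 3·√(np̄(1−p̄)) = 41.8824 + 3 × √(41.8824×0.89529) = 41.8824 + 3 × 6.1235 = 60.2528

60.25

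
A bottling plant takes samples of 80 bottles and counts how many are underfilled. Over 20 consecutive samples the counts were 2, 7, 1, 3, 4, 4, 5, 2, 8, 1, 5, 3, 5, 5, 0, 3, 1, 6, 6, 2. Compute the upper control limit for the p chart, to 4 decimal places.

p̄ = Σdᵢ / (k·n) = 73 / (20 × 80) = 0.04562
UCL = p̄ + 3·√(p̄(1−p̄)/n) = 0.04562 + 3 × √(0.04562×0.95437/80) = 0.04562 + 3 × 0.02333 = 0.11562

0.1156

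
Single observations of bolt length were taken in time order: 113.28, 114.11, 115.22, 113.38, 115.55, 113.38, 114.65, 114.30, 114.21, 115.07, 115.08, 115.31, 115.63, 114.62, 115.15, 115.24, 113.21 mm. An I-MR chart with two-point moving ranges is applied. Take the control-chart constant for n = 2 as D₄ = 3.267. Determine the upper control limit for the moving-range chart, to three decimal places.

3.044

Moving ranges: 0.83, 1.11, 1.84, 2.17, 2.17, 1.27, 0.35, 0.09, 0.86, 0.01, 0.23, 0.32, 1.01, 0.53, 0.09, 2.03; M̄R̄ = 14.9100 / 16 = 0.9319
UCL_MR = D₄·M̄R̄ = 3.267 × 0.9319 = 3.0444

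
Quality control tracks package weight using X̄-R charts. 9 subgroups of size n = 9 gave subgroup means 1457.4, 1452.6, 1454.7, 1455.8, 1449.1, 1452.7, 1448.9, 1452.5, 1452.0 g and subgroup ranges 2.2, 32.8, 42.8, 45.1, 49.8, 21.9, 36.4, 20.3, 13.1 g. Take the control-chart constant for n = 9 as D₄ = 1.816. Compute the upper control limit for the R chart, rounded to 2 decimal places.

R̄ = (2.2 + 32.8 + 42.8 + 45.1 + 49.8 + 21.9 + 36.4 + 20.3 + 13.1) / 9 = 264.4000 / 9 = 29.3778
UCL_R = D₄·R̄ = 1.816 × 29.3778 = 53.3500

53.35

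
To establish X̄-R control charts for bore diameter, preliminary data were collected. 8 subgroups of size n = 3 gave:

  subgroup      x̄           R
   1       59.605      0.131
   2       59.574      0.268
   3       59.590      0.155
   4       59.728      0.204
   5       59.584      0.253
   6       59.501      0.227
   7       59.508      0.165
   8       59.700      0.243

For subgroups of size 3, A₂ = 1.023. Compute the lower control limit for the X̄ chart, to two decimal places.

59.39

X̄̄ = (59.605 + 59.574 + 59.590 + 59.728 + 59.584 + 59.501 + 59.508 + 59.700) / 8 = 476.7900 / 8 = 59.5988
R̄ = (0.131 + 0.268 + 0.155 + 0.204 + 0.253 + 0.227 + 0.165 + 0.243) / 8 = 1.6460 / 8 = 0.2057
LCL = X̄̄ − A₂·R̄ = 59.5988 − 1.023 × 0.2057 = 59.3883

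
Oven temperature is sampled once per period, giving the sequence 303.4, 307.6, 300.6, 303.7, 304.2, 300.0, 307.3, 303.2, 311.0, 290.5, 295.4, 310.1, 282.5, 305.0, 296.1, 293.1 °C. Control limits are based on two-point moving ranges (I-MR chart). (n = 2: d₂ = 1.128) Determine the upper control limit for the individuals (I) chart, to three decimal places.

X̄ = (303.4 + 307.6 + 300.6 + 303.7 + 304.2 + 300.0 + 307.3 + 303.2 + 311.0 + 290.5 + 295.4 + 310.1 + 282.5 + 305.0 + 296.1 + 293.1) / 16 = 300.8562
Moving ranges: 4.2, 7.0, 3.1, 0.5, 4.2, 7.3, 4.1, 7.8, 20.5, 4.9, 14.7, 27.6, 22.5, 8.9, 3.0; M̄R̄ = 140.3000 / 15 = 9.3533
UCL = X̄ + 3·M̄R̄/d₂ = 300.8562 + 3 × 9.3533 / 1.128 = 325.7321

325.732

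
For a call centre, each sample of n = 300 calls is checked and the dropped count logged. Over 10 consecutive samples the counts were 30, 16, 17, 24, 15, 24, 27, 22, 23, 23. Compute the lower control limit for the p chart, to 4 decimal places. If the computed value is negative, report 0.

0.0284

p̄ = Σdᵢ / (k·n) = 221 / (10 × 300) = 0.07367
LCL = p̄ − 3·√(p̄(1−p̄)/n) = 0.07367 − 3 × 0.01508 = 0.02842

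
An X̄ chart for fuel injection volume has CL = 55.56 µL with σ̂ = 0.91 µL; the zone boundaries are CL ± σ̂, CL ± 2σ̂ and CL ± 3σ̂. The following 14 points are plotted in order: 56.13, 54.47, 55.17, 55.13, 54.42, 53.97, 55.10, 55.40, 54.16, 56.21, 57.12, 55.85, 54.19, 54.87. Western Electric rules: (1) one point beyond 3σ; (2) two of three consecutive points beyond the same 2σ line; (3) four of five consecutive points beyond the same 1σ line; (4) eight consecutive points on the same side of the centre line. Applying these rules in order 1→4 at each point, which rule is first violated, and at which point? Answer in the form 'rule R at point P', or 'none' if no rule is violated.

Zone of each point (C = within 1σ̂, B = 1σ̂–2σ̂, A = 2σ̂–3σ̂, * = beyond 3σ̂; sign = side of CL): 1:+C, 2:-B, 3:-C, 4:-C, 5:-B, 6:-B, 7:-C, 8:-C, 9:-B, 10:+C, 11:+B, 12:+C, 13:-B, 14:-C
Rule 4 (eight consecutive points on the same side of the centre line) is satisfied at point 9.

rule 4 at point 9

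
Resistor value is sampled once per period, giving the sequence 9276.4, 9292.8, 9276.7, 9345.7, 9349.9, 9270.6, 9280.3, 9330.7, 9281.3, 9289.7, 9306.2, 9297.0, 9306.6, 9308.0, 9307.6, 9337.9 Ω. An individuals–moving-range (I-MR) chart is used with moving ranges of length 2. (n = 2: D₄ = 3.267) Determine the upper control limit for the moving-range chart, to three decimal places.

80.651

Moving ranges: 16.4, 16.1, 69.0, 4.2, 79.3, 9.7, 50.4, 49.4, 8.4, 16.5, 9.2, 9.6, 1.4, 0.4, 30.3; M̄R̄ = 370.3000 / 15 = 24.6867
UCL_MR = D₄·M̄R̄ = 3.267 × 24.6867 = 80.6513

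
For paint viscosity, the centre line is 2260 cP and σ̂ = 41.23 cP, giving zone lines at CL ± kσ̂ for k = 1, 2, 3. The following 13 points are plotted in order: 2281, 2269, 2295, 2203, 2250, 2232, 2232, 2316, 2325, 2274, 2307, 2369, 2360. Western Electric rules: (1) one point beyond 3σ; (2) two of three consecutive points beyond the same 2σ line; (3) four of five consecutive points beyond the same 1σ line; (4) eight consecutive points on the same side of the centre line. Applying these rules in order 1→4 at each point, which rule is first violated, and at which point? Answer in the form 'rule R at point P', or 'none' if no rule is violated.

Zone of each point (C = within 1σ̂, B = 1σ̂–2σ̂, A = 2σ̂–3σ̂, * = beyond 3σ̂; sign = side of CL): 1:+C, 2:+C, 3:+C, 4:-B, 5:-C, 6:-C, 7:-C, 8:+B, 9:+B, 10:+C, 11:+B, 12:+A, 13:+A
Rule 3 (four of five consecutive points beyond the same 1σ limit) is satisfied at point 12.

rule 3 at point 12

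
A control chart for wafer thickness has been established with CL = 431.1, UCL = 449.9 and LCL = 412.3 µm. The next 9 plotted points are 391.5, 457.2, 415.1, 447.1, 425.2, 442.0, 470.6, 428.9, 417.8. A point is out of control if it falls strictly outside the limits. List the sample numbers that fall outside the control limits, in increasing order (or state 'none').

1, 2, 7

Compare each point to [412.3, 449.9]: sample 1 = 391.5 < LCL; sample 2 = 457.2 > UCL; sample 7 = 470.6 > UCL.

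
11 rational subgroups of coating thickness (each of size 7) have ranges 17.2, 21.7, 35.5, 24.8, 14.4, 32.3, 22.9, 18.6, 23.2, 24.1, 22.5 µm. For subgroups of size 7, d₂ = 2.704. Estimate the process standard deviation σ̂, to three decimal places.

8.647

R̄ = (17.2 + 21.7 + 35.5 + 24.8 + 14.4 + 32.3 + 22.9 + 18.6 + 23.2 + 24.1 + 22.5) / 11 = 23.3818
σ̂ = R̄ / d₂ = 23.3818 / 2.704 = 8.6471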